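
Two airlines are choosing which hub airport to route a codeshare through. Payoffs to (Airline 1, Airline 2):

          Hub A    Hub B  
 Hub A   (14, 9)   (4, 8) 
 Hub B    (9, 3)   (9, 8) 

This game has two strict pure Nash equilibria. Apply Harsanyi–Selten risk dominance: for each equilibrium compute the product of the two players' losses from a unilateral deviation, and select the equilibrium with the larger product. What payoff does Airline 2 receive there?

At both Hub A: Airline 1 loses 14 − 9 = 5 by deviating; Airline 2 loses 9 − 8 = 1. Product = 5·1 = 5.
At both Hub B: Airline 1 loses 9 − 4 = 5 by deviating; Airline 2 loses 8 − 3 = 5. Product = 5·5 = 25.
25 > 5, so both Hub B is risk-dominant. Airline 2's payoff there is 8.

8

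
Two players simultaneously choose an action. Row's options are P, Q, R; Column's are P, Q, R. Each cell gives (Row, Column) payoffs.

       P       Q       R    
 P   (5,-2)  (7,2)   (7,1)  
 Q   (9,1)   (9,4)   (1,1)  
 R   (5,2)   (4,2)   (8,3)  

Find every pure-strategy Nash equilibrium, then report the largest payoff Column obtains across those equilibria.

4

Both Q is a pure NE (Row: 9 ≥ 7; Column: 4 ≥ 1). Column gets 4.
Both R is a pure NE (Row: 8 ≥ 7; Column: 3 ≥ 2). Column gets 3.
Every other cell has a profitable deviation for at least one player. Highest of {4, 3} is 4.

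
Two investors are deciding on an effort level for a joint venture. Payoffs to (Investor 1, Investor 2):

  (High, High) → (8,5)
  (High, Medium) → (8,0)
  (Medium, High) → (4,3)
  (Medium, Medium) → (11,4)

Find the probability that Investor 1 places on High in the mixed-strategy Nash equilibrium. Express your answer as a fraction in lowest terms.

1/6

Investor 1's mix p on High must make Investor 2 indifferent between High and Medium.
Investor 2's payoff from High: 5p + 3(1−p). From Medium: 0p + 4(1−p).
Set equal: 5p = 1(1−p) → p = 1/6.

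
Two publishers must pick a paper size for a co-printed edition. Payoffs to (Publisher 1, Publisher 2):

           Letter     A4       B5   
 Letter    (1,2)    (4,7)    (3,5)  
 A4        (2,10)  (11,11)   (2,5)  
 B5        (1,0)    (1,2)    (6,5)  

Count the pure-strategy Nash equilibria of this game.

Both A4: Publisher 1 gets 11 (best alternative 4); Publisher 2 gets 11 (best alternative 10). Neither deviates — NE.
Both B5: Publisher 1 gets 6 (best alternative 3); Publisher 2 gets 5 (best alternative 2). Neither deviates — NE.
Both Letter is not a NE: Publisher 1 would switch to A4 (2 > 1).
No other cell survives both best-response checks, so there are 2 pure NE.

2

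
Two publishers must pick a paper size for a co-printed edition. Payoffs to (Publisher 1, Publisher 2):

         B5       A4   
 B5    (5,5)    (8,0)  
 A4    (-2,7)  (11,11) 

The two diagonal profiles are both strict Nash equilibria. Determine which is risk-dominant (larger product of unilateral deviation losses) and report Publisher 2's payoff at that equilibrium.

5

At both B5: Publisher 1 loses 5 − (-2) = 7 by deviating; Publisher 2 loses 5 − 0 = 5. Product = 7·5 = 35.
At both A4: Publisher 1 loses 11 − 8 = 3 by deviating; Publisher 2 loses 11 − 7 = 4. Product = 3·4 = 12.
35 > 12, so both B5 is risk-dominant. Publisher 2's payoff there is 5.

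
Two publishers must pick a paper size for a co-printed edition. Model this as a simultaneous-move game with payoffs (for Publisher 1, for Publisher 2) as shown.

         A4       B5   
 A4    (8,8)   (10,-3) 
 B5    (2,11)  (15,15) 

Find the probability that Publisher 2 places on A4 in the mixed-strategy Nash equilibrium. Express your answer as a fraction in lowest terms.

Publisher 2's mix q on A4 must make Publisher 1 indifferent between A4 and B5.
Publisher 1's payoff from A4: 8q + 10(1−q). From B5: 2q + 15(1−q).
Set equal: 6q = 5(1−q) → q = 5/11.

5/11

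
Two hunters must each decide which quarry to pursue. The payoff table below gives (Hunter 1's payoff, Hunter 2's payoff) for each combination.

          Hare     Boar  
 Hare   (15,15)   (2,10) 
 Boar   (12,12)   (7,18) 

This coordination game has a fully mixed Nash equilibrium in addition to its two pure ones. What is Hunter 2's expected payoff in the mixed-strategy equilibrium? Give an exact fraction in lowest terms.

150/11

Hunter 1 mixes with probability p on Hare, chosen so Hunter 2 is indifferent: 15p + 12(1−p) = 10p + 18(1−p) gives p = 6/11.
Hunter 2's expected payoff is 15·6/11 + 12·5/11 = 150/11.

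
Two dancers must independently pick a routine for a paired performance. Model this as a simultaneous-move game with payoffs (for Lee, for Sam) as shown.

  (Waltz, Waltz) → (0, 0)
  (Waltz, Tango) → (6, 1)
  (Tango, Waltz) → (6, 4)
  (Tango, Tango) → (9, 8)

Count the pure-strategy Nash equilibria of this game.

Both Tango: Lee gets 9 (best alternative 6); Sam gets 8 (best alternative 4). Neither deviates — NE.
Both Waltz is not a NE: Lee would switch to Tango (6 > 0).
No other cell survives both best-response checks, so there is 1 pure NE.

1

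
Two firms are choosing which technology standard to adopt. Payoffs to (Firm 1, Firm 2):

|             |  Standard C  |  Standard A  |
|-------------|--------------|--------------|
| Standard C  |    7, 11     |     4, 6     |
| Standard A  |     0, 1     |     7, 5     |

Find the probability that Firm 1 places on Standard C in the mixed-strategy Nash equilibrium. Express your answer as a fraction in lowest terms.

4/9

Firm 1's mix p on Standard C must make Firm 2 indifferent between Standard C and Standard A.
Firm 2's payoff from Standard C: 11p + 1(1−p). From Standard A: 6p + 5(1−p).
Set equal: 5p = 4(1−p) → p = 4/9.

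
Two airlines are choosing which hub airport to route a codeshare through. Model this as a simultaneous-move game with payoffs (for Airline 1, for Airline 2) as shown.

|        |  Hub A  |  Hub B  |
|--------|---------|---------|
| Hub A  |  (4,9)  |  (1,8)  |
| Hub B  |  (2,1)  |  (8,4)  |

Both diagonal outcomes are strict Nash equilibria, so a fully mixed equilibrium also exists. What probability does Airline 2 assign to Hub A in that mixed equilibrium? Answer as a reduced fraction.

Airline 2's mix q on Hub A must make Airline 1 indifferent between Hub A and Hub B.
Airline 1's payoff from Hub A: 4q + 1(1−q). From Hub B: 2q + 8(1−q).
Set equal: 2q = 7(1−q) → q = 7/9.

7/9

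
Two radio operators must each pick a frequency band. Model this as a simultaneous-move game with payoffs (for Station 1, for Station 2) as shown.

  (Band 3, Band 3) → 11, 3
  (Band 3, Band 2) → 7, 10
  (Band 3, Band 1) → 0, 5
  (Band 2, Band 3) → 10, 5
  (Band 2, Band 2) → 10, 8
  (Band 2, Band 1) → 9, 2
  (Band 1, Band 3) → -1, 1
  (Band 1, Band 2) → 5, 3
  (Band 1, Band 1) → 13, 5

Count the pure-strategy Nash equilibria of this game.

2

Both Band 2: Station 1 gets 10 (best alternative 7); Station 2 gets 8 (best alternative 5). Neither deviates — NE.
Both Band 1: Station 1 gets 13 (best alternative 9); Station 2 gets 5 (best alternative 3). Neither deviates — NE.
Both Band 3 is not a NE: Station 2 would switch to Band 2 (10 > 3).
No other cell survives both best-response checks, so there are 2 pure NE.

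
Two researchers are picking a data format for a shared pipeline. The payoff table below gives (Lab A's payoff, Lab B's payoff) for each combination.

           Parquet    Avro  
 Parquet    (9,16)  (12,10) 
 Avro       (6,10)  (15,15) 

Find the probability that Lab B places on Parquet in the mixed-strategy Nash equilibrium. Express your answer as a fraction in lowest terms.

1/2

Lab B's mix q on Parquet must make Lab A indifferent between Parquet and Avro.
Lab A's payoff from Parquet: 9q + 12(1−q). From Avro: 6q + 15(1−q).
Set equal: 3q = 3(1−q) → q = 3/6 = 1/2.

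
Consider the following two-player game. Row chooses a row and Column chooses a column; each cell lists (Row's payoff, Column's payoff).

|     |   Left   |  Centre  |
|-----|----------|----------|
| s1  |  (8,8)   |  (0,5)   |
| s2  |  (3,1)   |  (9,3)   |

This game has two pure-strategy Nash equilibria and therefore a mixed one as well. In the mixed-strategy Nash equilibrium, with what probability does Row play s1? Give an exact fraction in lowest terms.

Row's mix p on s1 must make Column indifferent between Left and Centre.
Column's payoff from Left: 8p + 1(1−p). From Centre: 5p + 3(1−p).
Set equal: 3p = 2(1−p) → p = 2/5.

2/5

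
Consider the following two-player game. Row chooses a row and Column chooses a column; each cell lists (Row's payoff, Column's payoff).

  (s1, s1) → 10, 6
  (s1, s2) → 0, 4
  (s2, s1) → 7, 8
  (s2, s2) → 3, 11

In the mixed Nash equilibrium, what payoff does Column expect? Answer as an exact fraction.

34/5

Row mixes with probability p on s1, chosen so Column is indifferent: 6p + 8(1−p) = 4p + 11(1−p) gives p = 3/5.
Column's expected payoff is 6·3/5 + 8·2/5 = 34/5.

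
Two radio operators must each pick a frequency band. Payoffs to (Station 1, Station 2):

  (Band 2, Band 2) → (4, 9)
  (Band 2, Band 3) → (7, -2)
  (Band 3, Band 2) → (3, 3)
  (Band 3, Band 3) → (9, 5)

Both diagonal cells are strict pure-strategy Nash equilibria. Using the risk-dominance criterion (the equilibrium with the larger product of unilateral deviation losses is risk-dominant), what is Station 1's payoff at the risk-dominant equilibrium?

4

At both Band 2: Station 1 loses 4 − 3 = 1 by deviating; Station 2 loses 9 − (-2) = 11. Product = 1·11 = 11.
At both Band 3: Station 1 loses 9 − 7 = 2 by deviating; Station 2 loses 5 − 3 = 2. Product = 2·2 = 4.
11 > 4, so both Band 2 is risk-dominant. Station 1's payoff there is 4.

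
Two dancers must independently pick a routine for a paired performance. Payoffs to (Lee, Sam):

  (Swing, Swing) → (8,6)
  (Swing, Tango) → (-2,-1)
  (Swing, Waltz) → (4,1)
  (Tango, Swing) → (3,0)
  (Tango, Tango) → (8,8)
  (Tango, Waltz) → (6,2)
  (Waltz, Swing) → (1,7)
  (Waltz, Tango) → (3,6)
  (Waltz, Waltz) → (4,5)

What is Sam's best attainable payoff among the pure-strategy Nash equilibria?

8

Both Swing is a pure NE (Lee: 8 ≥ 3; Sam: 6 ≥ 1). Sam gets 6.
Both Tango is a pure NE (Lee: 8 ≥ 3; Sam: 8 ≥ 2). Sam gets 8.
Every other cell has a profitable deviation for at least one player. Highest of {6, 8} is 8.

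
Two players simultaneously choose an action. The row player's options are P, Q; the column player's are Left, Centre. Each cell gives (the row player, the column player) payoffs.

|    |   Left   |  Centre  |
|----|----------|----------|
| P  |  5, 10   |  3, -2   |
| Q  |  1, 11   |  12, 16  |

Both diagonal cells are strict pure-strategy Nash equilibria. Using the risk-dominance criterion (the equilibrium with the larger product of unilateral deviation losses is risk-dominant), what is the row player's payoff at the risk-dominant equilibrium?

5

At (P, Left): the row player loses 5 − 1 = 4 by deviating; the column player loses 10 − (-2) = 12. Product = 4·12 = 48.
At (Q, Centre): the row player loses 12 − 3 = 9 by deviating; the column player loses 16 − 11 = 5. Product = 9·5 = 45.
48 > 45, so (P, Left) is risk-dominant. The row player's payoff there is 5.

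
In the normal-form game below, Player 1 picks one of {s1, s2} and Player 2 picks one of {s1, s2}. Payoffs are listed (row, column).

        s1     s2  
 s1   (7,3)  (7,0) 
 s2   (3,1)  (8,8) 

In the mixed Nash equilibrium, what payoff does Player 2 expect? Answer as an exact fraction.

12/5

Player 1 mixes with probability p on s1, chosen so Player 2 is indifferent: 3p + 1(1−p) = 0p + 8(1−p) gives p = 7/10.
Player 2's expected payoff is 3·7/10 + 1·3/10 = 12/5.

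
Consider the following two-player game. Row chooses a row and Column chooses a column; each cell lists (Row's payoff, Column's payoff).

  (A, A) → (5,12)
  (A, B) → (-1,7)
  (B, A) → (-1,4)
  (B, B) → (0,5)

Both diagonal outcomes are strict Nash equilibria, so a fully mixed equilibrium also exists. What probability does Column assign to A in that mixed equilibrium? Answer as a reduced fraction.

Column's mix q on A must make Row indifferent between A and B.
Row's payoff from A: 5q + (-1)(1−q). From B: (-1)q + 0(1−q).
Set equal: 6q = 1(1−q) → q = 1/7.

1/7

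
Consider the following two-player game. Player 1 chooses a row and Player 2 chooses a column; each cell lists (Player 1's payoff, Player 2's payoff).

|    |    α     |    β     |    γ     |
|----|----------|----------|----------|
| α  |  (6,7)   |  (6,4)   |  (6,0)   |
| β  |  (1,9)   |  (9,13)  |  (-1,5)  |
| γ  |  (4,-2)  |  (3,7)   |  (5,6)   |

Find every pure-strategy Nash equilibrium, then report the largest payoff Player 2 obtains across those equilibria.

Both α is a pure NE (Player 1: 6 ≥ 4; Player 2: 7 ≥ 4). Player 2 gets 7.
Both β is a pure NE (Player 1: 9 ≥ 6; Player 2: 13 ≥ 9). Player 2 gets 13.
Every other cell has a profitable deviation for at least one player. Highest of {7, 13} is 13.

13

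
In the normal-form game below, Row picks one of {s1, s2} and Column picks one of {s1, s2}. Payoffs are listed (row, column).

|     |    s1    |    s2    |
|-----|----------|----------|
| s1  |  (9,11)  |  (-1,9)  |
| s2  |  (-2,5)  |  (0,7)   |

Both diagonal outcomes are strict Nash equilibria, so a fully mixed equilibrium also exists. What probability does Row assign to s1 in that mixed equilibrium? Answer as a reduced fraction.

Row's mix p on s1 must make Column indifferent between s1 and s2.
Column's payoff from s1: 11p + 5(1−p). From s2: 9p + 7(1−p).
Set equal: 2p = 2(1−p) → p = 2/4 = 1/2.

1/2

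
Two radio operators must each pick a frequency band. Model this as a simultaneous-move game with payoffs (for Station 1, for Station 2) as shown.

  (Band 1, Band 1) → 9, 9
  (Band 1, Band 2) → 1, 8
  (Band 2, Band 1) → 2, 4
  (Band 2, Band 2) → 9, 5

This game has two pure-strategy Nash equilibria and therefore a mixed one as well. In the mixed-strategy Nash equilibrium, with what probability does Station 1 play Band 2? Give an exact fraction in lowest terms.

Station 1's mix p on Band 1 must make Station 2 indifferent between Band 1 and Band 2.
Station 2's payoff from Band 1: 9p + 4(1−p). From Band 2: 8p + 5(1−p).
Set equal: 1p = 1(1−p) → p = 1/2.
Probability on Band 2 is 1 − 1/2 = 1/2.

1/2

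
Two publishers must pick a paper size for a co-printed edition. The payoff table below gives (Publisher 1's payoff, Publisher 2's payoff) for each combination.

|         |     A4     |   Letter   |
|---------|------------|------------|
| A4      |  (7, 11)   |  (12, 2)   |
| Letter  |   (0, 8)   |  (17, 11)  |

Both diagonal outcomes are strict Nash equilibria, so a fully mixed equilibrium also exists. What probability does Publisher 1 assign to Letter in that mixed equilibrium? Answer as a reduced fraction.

Publisher 1's mix p on A4 must make Publisher 2 indifferent between A4 and Letter.
Publisher 2's payoff from A4: 11p + 8(1−p). From Letter: 2p + 11(1−p).
Set equal: 9p = 3(1−p) → p = 3/12 = 1/4.
Probability on Letter is 1 − 1/4 = 3/4.

3/4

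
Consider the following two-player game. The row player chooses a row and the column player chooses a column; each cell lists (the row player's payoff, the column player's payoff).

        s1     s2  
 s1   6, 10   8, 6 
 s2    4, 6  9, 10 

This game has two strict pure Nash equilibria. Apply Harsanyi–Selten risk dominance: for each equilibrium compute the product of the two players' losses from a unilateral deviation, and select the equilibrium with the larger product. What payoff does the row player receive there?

At both s1: the row player loses 6 − 4 = 2 by deviating; the column player loses 10 − 6 = 4. Product = 2·4 = 8.
At both s2: the row player loses 9 − 8 = 1 by deviating; the column player loses 10 − 6 = 4. Product = 1·4 = 4.
8 > 4, so both s1 is risk-dominant. The row player's payoff there is 6.

6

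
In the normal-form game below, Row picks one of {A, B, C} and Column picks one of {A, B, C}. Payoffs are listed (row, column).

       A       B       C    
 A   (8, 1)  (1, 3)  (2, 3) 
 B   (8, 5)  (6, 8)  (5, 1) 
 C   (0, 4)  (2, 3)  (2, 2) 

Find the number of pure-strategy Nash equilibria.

Both B: Row gets 6 (best alternative 2); Column gets 8 (best alternative 5). Neither deviates — NE.
Both C is not a NE: Row would switch to B (5 > 2).
No other cell survives both best-response checks, so there is 1 pure NE.

1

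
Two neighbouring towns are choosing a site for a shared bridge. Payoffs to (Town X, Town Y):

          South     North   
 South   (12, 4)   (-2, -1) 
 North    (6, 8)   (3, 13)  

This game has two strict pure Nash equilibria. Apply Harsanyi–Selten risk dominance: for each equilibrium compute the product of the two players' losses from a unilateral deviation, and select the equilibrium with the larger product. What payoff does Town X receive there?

At both South: Town X loses 12 − 6 = 6 by deviating; Town Y loses 4 − (-1) = 5. Product = 6·5 = 30.
At both North: Town X loses 3 − (-2) = 5 by deviating; Town Y loses 13 − 8 = 5. Product = 5·5 = 25.
30 > 25, so both South is risk-dominant. Town X's payoff there is 12.

12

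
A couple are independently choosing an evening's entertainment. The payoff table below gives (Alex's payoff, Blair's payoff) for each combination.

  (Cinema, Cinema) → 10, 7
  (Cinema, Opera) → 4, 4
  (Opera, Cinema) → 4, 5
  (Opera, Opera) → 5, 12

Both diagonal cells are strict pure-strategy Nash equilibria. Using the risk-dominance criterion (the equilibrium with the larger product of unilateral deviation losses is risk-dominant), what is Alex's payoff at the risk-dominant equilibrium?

10

At both Cinema: Alex loses 10 − 4 = 6 by deviating; Blair loses 7 − 4 = 3. Product = 6·3 = 18.
At both Opera: Alex loses 5 − 4 = 1 by deviating; Blair loses 12 − 5 = 7. Product = 1·7 = 7.
18 > 7, so both Cinema is risk-dominant. Alex's payoff there is 10.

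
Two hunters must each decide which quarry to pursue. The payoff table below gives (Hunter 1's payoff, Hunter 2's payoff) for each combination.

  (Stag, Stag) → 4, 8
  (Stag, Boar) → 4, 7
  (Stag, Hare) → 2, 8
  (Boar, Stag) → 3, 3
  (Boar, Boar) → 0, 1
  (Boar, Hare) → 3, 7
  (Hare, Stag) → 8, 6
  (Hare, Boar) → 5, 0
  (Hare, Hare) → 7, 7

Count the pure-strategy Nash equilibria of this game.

1

Both Hare: Hunter 1 gets 7 (best alternative 3); Hunter 2 gets 7 (best alternative 6). Neither deviates — NE.
Both Stag is not a NE: Hunter 1 would switch to Hare (8 > 4).
No other cell survives both best-response checks, so there is 1 pure NE.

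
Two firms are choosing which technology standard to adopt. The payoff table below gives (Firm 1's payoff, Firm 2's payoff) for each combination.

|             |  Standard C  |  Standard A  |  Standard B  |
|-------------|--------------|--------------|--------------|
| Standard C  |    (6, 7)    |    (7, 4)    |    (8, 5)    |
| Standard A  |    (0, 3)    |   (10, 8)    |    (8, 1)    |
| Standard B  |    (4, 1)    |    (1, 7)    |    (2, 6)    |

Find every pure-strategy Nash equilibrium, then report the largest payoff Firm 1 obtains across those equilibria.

Both Standard C is a pure NE (Firm 1: 6 ≥ 4; Firm 2: 7 ≥ 5). Firm 1 gets 6.
Both Standard A is a pure NE (Firm 1: 10 ≥ 7; Firm 2: 8 ≥ 3). Firm 1 gets 10.
Every other cell has a profitable deviation for at least one player. Highest of {6, 10} is 10.

10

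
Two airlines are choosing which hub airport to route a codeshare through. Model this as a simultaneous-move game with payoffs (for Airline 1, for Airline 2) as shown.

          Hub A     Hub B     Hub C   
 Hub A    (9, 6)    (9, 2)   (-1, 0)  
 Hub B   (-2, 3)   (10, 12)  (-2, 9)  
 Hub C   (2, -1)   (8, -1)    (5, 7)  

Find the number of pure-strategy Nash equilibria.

Both Hub A: Airline 1 gets 9 (best alternative 2); Airline 2 gets 6 (best alternative 2). Neither deviates — NE.
Both Hub B: Airline 1 gets 10 (best alternative 9); Airline 2 gets 12 (best alternative 9). Neither deviates — NE.
Both Hub C: Airline 1 gets 5 (best alternative -1); Airline 2 gets 7 (best alternative -1). Neither deviates — NE.
(Hub B, Hub C) is not a NE: Airline 1 would switch to Hub C (5 > -2).
No other cell survives both best-response checks, so there are 3 pure NE.

3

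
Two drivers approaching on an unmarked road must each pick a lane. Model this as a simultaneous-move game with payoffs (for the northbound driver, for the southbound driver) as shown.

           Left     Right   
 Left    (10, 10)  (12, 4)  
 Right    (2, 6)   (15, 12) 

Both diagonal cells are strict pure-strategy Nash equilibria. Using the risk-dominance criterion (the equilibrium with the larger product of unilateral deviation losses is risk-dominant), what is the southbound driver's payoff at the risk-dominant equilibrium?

At both Left: the northbound driver loses 10 − 2 = 8 by deviating; the southbound driver loses 10 − 4 = 6. Product = 8·6 = 48.
At both Right: the northbound driver loses 15 − 12 = 3 by deviating; the southbound driver loses 12 − 6 = 6. Product = 3·6 = 18.
48 > 18, so both Left is risk-dominant. The southbound driver's payoff there is 10.

10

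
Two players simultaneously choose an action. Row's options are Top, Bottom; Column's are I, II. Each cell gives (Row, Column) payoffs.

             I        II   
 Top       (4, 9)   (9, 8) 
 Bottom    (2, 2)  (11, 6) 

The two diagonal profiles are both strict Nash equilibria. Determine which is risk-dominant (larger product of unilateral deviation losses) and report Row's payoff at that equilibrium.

11

At (Top, I): Row loses 4 − 2 = 2 by deviating; Column loses 9 − 8 = 1. Product = 2·1 = 2.
At (Bottom, II): Row loses 11 − 9 = 2 by deviating; Column loses 6 − 2 = 4. Product = 2·4 = 8.
8 > 2, so (Bottom, II) is risk-dominant. Row's payoff there is 11.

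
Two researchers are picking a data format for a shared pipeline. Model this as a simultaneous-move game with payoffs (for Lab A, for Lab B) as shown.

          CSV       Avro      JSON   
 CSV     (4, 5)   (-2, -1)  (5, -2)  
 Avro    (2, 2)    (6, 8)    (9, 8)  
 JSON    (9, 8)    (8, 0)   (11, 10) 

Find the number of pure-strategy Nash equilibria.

Both JSON: Lab A gets 11 (best alternative 9); Lab B gets 10 (best alternative 8). Neither deviates — NE.
Both Avro is not a NE: Lab A would switch to JSON (8 > 6).
No other cell survives both best-response checks, so there is 1 pure NE.

1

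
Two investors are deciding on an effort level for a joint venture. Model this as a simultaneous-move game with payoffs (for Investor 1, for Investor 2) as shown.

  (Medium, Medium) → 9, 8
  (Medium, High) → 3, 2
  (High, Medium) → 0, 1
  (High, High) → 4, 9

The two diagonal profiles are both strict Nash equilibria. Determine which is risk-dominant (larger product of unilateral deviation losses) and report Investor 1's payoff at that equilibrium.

At both Medium: Investor 1 loses 9 − 0 = 9 by deviating; Investor 2 loses 8 − 2 = 6. Product = 9·6 = 54.
At both High: Investor 1 loses 4 − 3 = 1 by deviating; Investor 2 loses 9 − 1 = 8. Product = 1·8 = 8.
54 > 8, so both Medium is risk-dominant. Investor 1's payoff there is 9.

9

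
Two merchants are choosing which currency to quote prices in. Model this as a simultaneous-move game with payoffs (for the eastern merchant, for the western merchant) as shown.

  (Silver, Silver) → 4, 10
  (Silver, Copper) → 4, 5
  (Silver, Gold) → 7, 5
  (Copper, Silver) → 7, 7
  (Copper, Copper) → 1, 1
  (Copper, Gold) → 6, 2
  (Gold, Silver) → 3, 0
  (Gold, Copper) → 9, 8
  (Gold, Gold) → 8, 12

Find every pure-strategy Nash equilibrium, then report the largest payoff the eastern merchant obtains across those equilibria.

8

(Copper, Silver) is a pure NE (the eastern merchant: 7 ≥ 4; the western merchant: 7 ≥ 2). The eastern merchant gets 7.
Both Gold is a pure NE (the eastern merchant: 8 ≥ 7; the western merchant: 12 ≥ 8). The eastern merchant gets 8.
Every other cell has a profitable deviation for at least one player. Highest of {7, 8} is 8.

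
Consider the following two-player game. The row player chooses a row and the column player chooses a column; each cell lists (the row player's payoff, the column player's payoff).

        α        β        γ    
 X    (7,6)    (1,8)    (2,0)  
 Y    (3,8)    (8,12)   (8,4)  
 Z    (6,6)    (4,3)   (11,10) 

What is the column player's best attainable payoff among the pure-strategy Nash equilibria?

12

(Y, β) is a pure NE (the row player: 8 ≥ 4; the column player: 12 ≥ 8). The column player gets 12.
(Z, γ) is a pure NE (the row player: 11 ≥ 8; the column player: 10 ≥ 6). The column player gets 10.
Every other cell has a profitable deviation for at least one player. Highest of {12, 10} is 12.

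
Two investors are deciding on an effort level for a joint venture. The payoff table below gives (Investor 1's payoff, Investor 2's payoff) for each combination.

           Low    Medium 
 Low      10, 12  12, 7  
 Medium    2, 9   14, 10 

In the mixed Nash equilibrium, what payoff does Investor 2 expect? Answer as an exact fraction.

Investor 1 mixes with probability p on Low, chosen so Investor 2 is indifferent: 12p + 9(1−p) = 7p + 10(1−p) gives p = 1/6.
Investor 2's expected payoff is 12·1/6 + 9·5/6 = 19/2.

19/2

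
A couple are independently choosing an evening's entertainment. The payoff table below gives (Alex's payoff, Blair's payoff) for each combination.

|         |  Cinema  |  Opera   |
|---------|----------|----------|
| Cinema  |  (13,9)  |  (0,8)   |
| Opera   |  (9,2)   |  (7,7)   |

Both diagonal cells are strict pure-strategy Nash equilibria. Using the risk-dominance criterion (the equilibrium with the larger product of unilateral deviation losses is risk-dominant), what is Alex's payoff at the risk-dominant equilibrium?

At both Cinema: Alex loses 13 − 9 = 4 by deviating; Blair loses 9 − 8 = 1. Product = 4·1 = 4.
At both Opera: Alex loses 7 − 0 = 7 by deviating; Blair loses 7 − 2 = 5. Product = 7·5 = 35.
35 > 4, so both Opera is risk-dominant. Alex's payoff there is 7.

7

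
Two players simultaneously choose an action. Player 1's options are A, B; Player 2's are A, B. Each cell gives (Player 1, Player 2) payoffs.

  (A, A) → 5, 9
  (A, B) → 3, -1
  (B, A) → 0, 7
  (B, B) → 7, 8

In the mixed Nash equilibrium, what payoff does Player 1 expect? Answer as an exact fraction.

Player 2 mixes with probability q on A, chosen so Player 1 is indifferent: 5q + 3(1−q) = 0q + 7(1−q) gives q = 4/9.
Player 1's expected payoff (from either row, since indifferent) is 5·4/9 + 3·5/9 = 35/9.

35/9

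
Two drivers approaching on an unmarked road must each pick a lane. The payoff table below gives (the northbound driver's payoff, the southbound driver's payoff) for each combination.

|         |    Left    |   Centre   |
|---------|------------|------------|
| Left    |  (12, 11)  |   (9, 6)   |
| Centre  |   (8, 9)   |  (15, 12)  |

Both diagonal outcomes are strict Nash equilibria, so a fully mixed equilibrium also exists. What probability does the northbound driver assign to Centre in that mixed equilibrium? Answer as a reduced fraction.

5/8

The northbound driver's mix p on Left must make the southbound driver indifferent between Left and Centre.
The southbound driver's payoff from Left: 11p + 9(1−p). From Centre: 6p + 12(1−p).
Set equal: 5p = 3(1−p) → p = 3/8.
Probability on Centre is 1 − 3/8 = 5/8.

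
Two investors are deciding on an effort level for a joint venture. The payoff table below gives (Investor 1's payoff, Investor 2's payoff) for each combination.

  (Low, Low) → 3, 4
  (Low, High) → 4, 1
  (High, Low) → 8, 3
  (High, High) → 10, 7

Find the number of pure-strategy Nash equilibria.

Both High: Investor 1 gets 10 (best alternative 4); Investor 2 gets 7 (best alternative 3). Neither deviates — NE.
Both Low is not a NE: Investor 1 would switch to High (8 > 3).
No other cell survives both best-response checks, so there is 1 pure NE.

1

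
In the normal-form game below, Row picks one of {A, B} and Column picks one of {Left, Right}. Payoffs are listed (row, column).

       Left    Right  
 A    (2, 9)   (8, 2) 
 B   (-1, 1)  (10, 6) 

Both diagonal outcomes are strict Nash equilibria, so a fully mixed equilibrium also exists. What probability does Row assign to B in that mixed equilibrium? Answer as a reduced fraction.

Row's mix p on A must make Column indifferent between Left and Right.
Column's payoff from Left: 9p + 1(1−p). From Right: 2p + 6(1−p).
Set equal: 7p = 5(1−p) → p = 5/12.
Probability on B is 1 − 5/12 = 7/12.

7/12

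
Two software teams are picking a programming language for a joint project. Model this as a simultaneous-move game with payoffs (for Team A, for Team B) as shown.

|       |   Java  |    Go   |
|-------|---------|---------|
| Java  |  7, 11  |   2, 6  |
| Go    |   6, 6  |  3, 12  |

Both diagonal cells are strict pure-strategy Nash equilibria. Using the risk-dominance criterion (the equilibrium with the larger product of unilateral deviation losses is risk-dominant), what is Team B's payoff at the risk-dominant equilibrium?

12

At both Java: Team A loses 7 − 6 = 1 by deviating; Team B loses 11 − 6 = 5. Product = 1·5 = 5.
At both Go: Team A loses 3 − 2 = 1 by deviating; Team B loses 12 − 6 = 6. Product = 1·6 = 6.
6 > 5, so both Go is risk-dominant. Team B's payoff there is 12.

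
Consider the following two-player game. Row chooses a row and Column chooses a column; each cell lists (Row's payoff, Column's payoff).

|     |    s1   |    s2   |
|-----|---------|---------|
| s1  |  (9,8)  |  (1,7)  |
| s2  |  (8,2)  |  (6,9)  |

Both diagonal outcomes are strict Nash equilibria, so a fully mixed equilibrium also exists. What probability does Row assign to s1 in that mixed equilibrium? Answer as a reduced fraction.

Row's mix p on s1 must make Column indifferent between s1 and s2.
Column's payoff from s1: 8p + 2(1−p). From s2: 7p + 9(1−p).
Set equal: 1p = 7(1−p) → p = 7/8.

7/8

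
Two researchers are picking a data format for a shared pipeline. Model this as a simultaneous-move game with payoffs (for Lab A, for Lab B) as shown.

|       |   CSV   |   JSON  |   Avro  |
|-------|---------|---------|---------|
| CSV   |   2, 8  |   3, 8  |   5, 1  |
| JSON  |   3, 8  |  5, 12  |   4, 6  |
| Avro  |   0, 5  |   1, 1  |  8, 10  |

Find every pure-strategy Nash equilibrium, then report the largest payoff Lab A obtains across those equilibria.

8

Both JSON is a pure NE (Lab A: 5 ≥ 3; Lab B: 12 ≥ 8). Lab A gets 5.
Both Avro is a pure NE (Lab A: 8 ≥ 5; Lab B: 10 ≥ 5). Lab A gets 8.
Every other cell has a profitable deviation for at least one player. Highest of {5, 8} is 8.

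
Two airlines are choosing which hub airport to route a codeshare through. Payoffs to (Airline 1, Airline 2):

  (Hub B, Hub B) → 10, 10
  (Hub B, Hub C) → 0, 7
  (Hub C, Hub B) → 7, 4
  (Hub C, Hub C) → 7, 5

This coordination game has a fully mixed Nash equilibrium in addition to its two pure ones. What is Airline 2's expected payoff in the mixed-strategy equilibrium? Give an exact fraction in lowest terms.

Airline 1 mixes with probability p on Hub B, chosen so Airline 2 is indifferent: 10p + 4(1−p) = 7p + 5(1−p) gives p = 1/4.
Airline 2's expected payoff is 10·1/4 + 4·3/4 = 11/2.

11/2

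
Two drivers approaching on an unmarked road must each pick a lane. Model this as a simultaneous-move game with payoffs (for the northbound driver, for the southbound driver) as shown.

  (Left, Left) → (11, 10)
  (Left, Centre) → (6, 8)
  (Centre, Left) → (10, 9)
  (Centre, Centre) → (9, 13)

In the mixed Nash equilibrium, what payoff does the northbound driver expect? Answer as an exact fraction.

39/4

The southbound driver mixes with probability q on Left, chosen so the northbound driver is indifferent: 11q + 6(1−q) = 10q + 9(1−q) gives q = 3/4.
The northbound driver's expected payoff (from either row, since indifferent) is 11·3/4 + 6·1/4 = 39/4.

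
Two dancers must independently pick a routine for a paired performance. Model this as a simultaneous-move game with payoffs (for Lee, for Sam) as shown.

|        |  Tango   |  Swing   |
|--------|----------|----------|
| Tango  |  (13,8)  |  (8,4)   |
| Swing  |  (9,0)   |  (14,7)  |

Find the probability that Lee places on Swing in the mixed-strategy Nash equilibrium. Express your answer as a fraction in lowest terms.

Lee's mix p on Tango must make Sam indifferent between Tango and Swing.
Sam's payoff from Tango: 8p + 0(1−p). From Swing: 4p + 7(1−p).
Set equal: 4p = 7(1−p) → p = 7/11.
Probability on Swing is 1 − 7/11 = 4/11.

4/11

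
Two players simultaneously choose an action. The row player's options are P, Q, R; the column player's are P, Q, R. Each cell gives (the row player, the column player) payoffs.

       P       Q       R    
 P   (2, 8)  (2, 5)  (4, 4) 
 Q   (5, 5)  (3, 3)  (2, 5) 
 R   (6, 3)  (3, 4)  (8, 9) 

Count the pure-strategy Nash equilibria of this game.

1

Both R: the row player gets 8 (best alternative 4); the column player gets 9 (best alternative 4). Neither deviates — NE.
Both P is not a NE: the row player would switch to R (6 > 2).
No other cell survives both best-response checks, so there is 1 pure NE.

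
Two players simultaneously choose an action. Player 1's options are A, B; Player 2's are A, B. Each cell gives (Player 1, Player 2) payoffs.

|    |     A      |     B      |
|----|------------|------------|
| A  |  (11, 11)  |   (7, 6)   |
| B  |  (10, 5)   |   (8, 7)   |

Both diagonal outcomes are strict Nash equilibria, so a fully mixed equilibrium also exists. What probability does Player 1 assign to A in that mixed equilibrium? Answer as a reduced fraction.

Player 1's mix p on A must make Player 2 indifferent between A and B.
Player 2's payoff from A: 11p + 5(1−p). From B: 6p + 7(1−p).
Set equal: 5p = 2(1−p) → p = 2/7.

2/7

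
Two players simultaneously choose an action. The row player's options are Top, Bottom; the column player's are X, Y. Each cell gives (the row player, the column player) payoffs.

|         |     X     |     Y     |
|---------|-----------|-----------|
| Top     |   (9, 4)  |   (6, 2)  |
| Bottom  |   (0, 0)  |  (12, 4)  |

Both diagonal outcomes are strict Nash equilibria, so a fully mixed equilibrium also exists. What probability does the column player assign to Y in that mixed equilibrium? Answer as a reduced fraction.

The column player's mix q on X must make the row player indifferent between Top and Bottom.
The row player's payoff from Top: 9q + 6(1−q). From Bottom: 0q + 12(1−q).
Set equal: 9q = 6(1−q) → q = 6/15 = 2/5.
Probability on Y is 1 − 2/5 = 3/5.

3/5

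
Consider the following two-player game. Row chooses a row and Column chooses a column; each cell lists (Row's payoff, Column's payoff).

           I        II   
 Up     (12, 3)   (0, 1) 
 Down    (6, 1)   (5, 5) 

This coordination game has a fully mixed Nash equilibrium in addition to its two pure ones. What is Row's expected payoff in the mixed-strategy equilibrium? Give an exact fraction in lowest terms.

60/11

Column mixes with probability q on I, chosen so Row is indifferent: 12q + 0(1−q) = 6q + 5(1−q) gives q = 5/11.
Row's expected payoff (from either row, since indifferent) is 12·5/11 + 0·6/11 = 60/11.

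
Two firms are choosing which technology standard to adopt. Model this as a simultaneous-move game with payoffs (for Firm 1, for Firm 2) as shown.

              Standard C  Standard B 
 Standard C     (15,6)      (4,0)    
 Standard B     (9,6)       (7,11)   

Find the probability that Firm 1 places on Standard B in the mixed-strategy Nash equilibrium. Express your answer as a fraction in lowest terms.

6/11

Firm 1's mix p on Standard C must make Firm 2 indifferent between Standard C and Standard B.
Firm 2's payoff from Standard C: 6p + 6(1−p). From Standard B: 0p + 11(1−p).
Set equal: 6p = 5(1−p) → p = 5/11.
Probability on Standard B is 1 − 5/11 = 6/11.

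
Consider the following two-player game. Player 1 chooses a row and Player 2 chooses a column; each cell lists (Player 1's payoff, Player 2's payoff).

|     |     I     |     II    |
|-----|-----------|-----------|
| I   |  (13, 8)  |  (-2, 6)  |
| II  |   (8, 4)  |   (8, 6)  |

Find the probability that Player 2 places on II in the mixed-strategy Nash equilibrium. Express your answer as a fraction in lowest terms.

Player 2's mix q on I must make Player 1 indifferent between I and II.
Player 1's payoff from I: 13q + (-2)(1−q). From II: 8q + 8(1−q).
Set equal: 5q = 10(1−q) → q = 10/15 = 2/3.
Probability on II is 1 − 2/3 = 1/3.

1/3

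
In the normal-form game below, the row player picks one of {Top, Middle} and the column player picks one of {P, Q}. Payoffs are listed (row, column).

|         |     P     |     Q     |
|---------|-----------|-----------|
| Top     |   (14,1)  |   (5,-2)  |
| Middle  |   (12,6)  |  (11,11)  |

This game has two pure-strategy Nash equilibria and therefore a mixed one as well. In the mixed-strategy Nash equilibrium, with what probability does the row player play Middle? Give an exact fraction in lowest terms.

3/8

The row player's mix p on Top must make the column player indifferent between P and Q.
The column player's payoff from P: 1p + 6(1−p). From Q: (-2)p + 11(1−p).
Set equal: 3p = 5(1−p) → p = 5/8.
Probability on Middle is 1 − 5/8 = 3/8.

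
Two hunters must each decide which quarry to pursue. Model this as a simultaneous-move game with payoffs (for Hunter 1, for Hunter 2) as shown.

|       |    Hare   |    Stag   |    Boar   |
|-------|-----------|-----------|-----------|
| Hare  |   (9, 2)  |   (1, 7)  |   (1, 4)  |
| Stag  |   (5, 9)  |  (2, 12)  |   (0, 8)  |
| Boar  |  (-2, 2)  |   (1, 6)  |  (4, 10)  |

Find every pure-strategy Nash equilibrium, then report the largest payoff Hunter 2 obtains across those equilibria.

12

Both Stag is a pure NE (Hunter 1: 2 ≥ 1; Hunter 2: 12 ≥ 9). Hunter 2 gets 12.
Both Boar is a pure NE (Hunter 1: 4 ≥ 1; Hunter 2: 10 ≥ 6). Hunter 2 gets 10.
Every other cell has a profitable deviation for at least one player. Highest of {12, 10} is 12.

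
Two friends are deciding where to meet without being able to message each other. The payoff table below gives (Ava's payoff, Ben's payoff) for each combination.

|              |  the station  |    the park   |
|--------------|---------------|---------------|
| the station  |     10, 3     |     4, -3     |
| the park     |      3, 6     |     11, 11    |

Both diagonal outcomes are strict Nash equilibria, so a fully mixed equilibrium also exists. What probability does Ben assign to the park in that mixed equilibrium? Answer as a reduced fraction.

Ben's mix q on the station must make Ava indifferent between the station and the park.
Ava's payoff from the station: 10q + 4(1−q). From the park: 3q + 11(1−q).
Set equal: 7q = 7(1−q) → q = 7/14 = 1/2.
Probability on the park is 1 − 1/2 = 1/2.

1/2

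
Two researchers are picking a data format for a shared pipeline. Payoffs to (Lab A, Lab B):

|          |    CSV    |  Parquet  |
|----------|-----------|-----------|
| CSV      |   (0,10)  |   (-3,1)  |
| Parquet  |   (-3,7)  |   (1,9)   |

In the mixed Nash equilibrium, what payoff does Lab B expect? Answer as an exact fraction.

83/11

Lab A mixes with probability p on CSV, chosen so Lab B is indifferent: 10p + 7(1−p) = 1p + 9(1−p) gives p = 2/11.
Lab B's expected payoff is 10·2/11 + 7·9/11 = 83/11.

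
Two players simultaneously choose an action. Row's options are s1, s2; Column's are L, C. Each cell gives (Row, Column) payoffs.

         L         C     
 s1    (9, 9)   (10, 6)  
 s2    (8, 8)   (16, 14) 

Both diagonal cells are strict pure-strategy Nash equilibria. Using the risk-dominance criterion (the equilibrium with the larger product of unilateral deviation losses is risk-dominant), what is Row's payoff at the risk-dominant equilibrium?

At (s1, L): Row loses 9 − 8 = 1 by deviating; Column loses 9 − 6 = 3. Product = 1·3 = 3.
At (s2, C): Row loses 16 − 10 = 6 by deviating; Column loses 14 − 8 = 6. Product = 6·6 = 36.
36 > 3, so (s2, C) is risk-dominant. Row's payoff there is 16.

16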